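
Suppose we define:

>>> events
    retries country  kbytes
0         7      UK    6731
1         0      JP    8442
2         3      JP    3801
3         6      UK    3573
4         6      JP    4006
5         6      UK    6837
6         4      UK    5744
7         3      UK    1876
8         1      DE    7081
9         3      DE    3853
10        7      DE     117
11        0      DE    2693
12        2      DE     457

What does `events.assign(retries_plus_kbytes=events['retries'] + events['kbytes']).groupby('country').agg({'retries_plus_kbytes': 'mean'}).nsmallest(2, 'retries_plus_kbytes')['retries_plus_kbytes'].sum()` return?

add column retries_plus_kbytes = events['retries'] + events['kbytes']:
    retries country  kbytes  retries_plus_kbytes
0         7      UK    6731                 6738
1         0      JP    8442                 8442
2         3      JP    3801                 3804
3         6      UK    3573                 3579
4         6      JP    4006                 4012
5         6      UK    6837                 6843
6         4      UK    5744                 5748
7         3      UK    1876                 1879
8         1      DE    7081                 7082
9         3      DE    3853                 3856
10        7      DE     117                  124
11        0      DE    2693                 2693
12        2      DE     457                  459
group by country, mean of retries_plus_kbytes:
         retries_plus_kbytes
country                     
DE               2842.800000
JP               5419.333333
UK               4957.400000
take 2 rows with smallest retries_plus_kbytes:
         retries_plus_kbytes
country                     
DE                    2842.8
UK                    4957.4

7800.2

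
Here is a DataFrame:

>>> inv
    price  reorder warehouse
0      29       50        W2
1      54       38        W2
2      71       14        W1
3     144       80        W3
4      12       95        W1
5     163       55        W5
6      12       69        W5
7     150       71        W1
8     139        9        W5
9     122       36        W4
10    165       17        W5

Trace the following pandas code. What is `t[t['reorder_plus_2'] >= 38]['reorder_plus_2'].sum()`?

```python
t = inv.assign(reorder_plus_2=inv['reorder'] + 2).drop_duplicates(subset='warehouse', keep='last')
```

add column reorder_plus_2 = inv['reorder'] + 2:
    price  reorder warehouse  reorder_plus_2
0      29       50        W2              52
1      54       38        W2              40
2      71       14        W1              16
3     144       80        W3              82
4      12       95        W1              97
5     163       55        W5              57
6      12       69        W5              71
7     150       71        W1              73
8     139        9        W5              11
9     122       36        W4              38
10    165       17        W5              19
drop duplicate warehouse (keep=last):
    price  reorder warehouse  reorder_plus_2
1      54       38        W2              40
3     144       80        W3              82
7     150       71        W1              73
9     122       36        W4              38
10    165       17        W5              19
filter rows where reorder_plus_2 >= 38:
   price  reorder warehouse  reorder_plus_2
1     54       38        W2              40
3    144       80        W3              82
7    150       71        W1              73
9    122       36        W4              38

233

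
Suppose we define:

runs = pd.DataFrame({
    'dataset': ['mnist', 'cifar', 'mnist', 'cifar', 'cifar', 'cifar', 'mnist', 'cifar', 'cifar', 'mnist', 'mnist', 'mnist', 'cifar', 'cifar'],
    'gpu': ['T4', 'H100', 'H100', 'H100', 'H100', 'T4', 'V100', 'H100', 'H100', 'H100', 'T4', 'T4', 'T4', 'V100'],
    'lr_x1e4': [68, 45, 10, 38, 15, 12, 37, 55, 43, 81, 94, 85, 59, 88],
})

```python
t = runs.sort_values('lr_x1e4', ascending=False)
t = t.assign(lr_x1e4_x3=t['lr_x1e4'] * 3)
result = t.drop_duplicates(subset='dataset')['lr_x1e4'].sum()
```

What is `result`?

182

sort by lr_x1e4 descending:
   dataset   gpu  lr_x1e4
10   mnist    T4       94
13   cifar  V100       88
11   mnist    T4       85
9    mnist  H100       81
0    mnist    T4       68
12   cifar    T4       59
7    cifar  H100       55
1    cifar  H100       45
8    cifar  H100       43
3    cifar  H100       38
6    mnist  V100       37
4    cifar  H100       15
5    cifar    T4       12
2    mnist  H100       10
add column lr_x1e4_x3 = t['lr_x1e4'] * 3:
   dataset   gpu  lr_x1e4  lr_x1e4_x3
10   mnist    T4       94         282
13   cifar  V100       88         264
11   mnist    T4       85         255
9    mnist  H100       81         243
0    mnist    T4       68         204
12   cifar    T4       59         177
7    cifar  H100       55         165
1    cifar  H100       45         135
8    cifar  H100       43         129
3    cifar  H100       38         114
6    mnist  V100       37         111
4    cifar  H100       15          45
5    cifar    T4       12          36
2    mnist  H100       10          30
drop duplicate dataset (keep=first):
   dataset   gpu  lr_x1e4  lr_x1e4_x3
10   mnist    T4       94         282
13   cifar  V100       88         264
The sum of column 'lr_x1e4' is 182.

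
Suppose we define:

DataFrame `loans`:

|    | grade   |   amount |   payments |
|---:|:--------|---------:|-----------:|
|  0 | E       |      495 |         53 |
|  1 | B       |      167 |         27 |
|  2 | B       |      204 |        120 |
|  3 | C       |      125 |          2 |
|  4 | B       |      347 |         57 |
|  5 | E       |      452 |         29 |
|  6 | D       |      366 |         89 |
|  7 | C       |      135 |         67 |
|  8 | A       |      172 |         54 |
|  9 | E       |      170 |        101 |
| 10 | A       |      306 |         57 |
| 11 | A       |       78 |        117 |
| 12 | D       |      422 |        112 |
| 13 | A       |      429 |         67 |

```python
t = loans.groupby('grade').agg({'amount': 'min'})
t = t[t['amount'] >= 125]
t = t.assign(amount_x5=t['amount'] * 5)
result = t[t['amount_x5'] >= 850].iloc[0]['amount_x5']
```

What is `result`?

group by grade, min of amount:
       amount
grade        
A          78
B         167
C         125
D         366
E         170
filter rows where amount >= 125:
       amount
grade        
B         167
C         125
D         366
E         170
add column amount_x5 = t['amount'] * 5:
       amount  amount_x5
grade                   
B         167        835
C         125        625
D         366       1830
E         170        850
filter rows where amount_x5 >= 850:
       amount  amount_x5
grade                   
D         366       1830
E         170        850

1830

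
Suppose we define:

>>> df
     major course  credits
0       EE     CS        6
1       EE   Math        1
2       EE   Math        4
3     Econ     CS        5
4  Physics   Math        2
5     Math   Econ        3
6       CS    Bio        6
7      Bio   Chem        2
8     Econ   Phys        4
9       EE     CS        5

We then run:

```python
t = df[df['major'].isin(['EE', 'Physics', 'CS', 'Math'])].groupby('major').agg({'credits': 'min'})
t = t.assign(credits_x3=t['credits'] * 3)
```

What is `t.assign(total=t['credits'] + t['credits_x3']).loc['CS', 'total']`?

filter rows where major in ['EE', 'Physics', 'CS', 'Math']:
     major course  credits
0       EE     CS        6
1       EE   Math        1
2       EE   Math        4
4  Physics   Math        2
5     Math   Econ        3
6       CS    Bio        6
9       EE     CS        5
group by major, min of credits:
         credits
major           
CS             6
EE             1
Math           3
Physics        2
add column credits_x3 = t['credits'] * 3:
         credits  credits_x3
major                       
CS             6          18
EE             1           3
Math           3           9
Physics        2           6
add column total = t['credits'] + t['credits_x3']:
         credits  credits_x3  total
major                              
CS             6          18     24
EE             1           3      4
Math           3           9     12
Physics        2           6      8

24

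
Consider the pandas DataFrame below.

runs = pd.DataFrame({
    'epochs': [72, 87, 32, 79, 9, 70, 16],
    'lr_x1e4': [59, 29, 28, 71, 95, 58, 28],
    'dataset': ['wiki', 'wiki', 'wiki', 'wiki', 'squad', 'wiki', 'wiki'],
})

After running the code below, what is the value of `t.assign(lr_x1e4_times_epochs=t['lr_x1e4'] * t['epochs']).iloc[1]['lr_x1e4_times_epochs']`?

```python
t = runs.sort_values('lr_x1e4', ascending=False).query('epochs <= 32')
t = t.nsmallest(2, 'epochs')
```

448

sort by lr_x1e4 descending:
   epochs  lr_x1e4 dataset
4       9       95   squad
3      79       71    wiki
0      72       59    wiki
5      70       58    wiki
1      87       29    wiki
2      32       28    wiki
6      16       28    wiki
filter rows where epochs <= 32:
   epochs  lr_x1e4 dataset
4       9       95   squad
2      32       28    wiki
6      16       28    wiki
take 2 rows with smallest epochs:
   epochs  lr_x1e4 dataset
4       9       95   squad
6      16       28    wiki
add column lr_x1e4_times_epochs = t['lr_x1e4'] * t['epochs']:
   epochs  lr_x1e4 dataset  lr_x1e4_times_epochs
4       9       95   squad                   855
6      16       28    wiki                   448
So iloc[1]['lr_x1e4_times_epochs'] = 448.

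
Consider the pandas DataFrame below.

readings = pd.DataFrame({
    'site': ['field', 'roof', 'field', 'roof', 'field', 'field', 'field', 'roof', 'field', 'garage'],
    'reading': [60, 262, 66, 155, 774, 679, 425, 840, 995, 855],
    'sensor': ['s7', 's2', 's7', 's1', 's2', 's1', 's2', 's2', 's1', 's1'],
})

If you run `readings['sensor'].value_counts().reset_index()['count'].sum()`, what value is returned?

value_counts of sensor:
sensor
s2    4
s1    4
s7    2
Name: count, dtype: int64
reset_index():
  sensor  count
0     s2      4
1     s1      4
2     s7      2
Finally, sum of column 'count' = 10.

10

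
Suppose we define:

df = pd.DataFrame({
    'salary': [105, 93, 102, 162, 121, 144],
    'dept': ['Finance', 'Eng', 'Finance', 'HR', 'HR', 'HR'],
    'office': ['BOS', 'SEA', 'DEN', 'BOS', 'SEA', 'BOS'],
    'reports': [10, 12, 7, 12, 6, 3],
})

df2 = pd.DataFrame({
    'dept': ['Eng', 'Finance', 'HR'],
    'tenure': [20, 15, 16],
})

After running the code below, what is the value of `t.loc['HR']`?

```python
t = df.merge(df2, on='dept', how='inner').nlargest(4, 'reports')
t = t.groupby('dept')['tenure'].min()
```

16

merge on 'dept' (how='inner') → 6 rows:
   salary     dept office  reports  tenure
0     105  Finance    BOS       10      15
1      93      Eng    SEA       12      20
2     102  Finance    DEN        7      15
3     162       HR    BOS       12      16
4     121       HR    SEA        6      16
5     144       HR    BOS        3      16
take 4 rows with largest reports:
   salary     dept office  reports  tenure
1      93      Eng    SEA       12      20
3     162       HR    BOS       12      16
0     105  Finance    BOS       10      15
2     102  Finance    DEN        7      15
group by dept, min of tenure:
dept
Eng        20
Finance    15
HR         16
Name: tenure, dtype: int64
So loc['HR'] = 16.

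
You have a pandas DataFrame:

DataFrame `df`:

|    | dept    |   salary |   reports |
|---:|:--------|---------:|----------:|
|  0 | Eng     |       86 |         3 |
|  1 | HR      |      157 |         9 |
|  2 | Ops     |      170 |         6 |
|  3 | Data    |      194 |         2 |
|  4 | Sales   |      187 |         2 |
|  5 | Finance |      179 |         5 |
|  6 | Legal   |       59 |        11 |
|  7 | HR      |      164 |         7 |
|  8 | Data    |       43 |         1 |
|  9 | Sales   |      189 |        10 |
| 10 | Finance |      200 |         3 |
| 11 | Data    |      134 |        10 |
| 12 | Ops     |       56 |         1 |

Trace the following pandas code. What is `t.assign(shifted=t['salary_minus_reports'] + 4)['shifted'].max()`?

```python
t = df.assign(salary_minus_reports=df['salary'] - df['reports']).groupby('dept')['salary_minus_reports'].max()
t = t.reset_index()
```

add column salary_minus_reports = df['salary'] - df['reports']:
       dept  salary  reports  salary_minus_reports
0       Eng      86        3                    83
1        HR     157        9                   148
2       Ops     170        6                   164
3      Data     194        2                   192
4     Sales     187        2                   185
5   Finance     179        5                   174
6     Legal      59       11                    48
7        HR     164        7                   157
8      Data      43        1                    42
9     Sales     189       10                   179
10  Finance     200        3                   197
11     Data     134       10                   124
12      Ops      56        1                    55
group by dept, max of salary_minus_reports:
dept
Data       192
Eng         83
Finance    197
HR         157
Legal       48
Ops        164
Sales      185
Name: salary_minus_reports, dtype: int64
reset_index():
      dept  salary_minus_reports
0     Data                   192
1      Eng                    83
2  Finance                   197
3       HR                   157
4    Legal                    48
5      Ops                   164
6    Sales                   185
add column shifted = t['salary_minus_reports'] + 4:
      dept  salary_minus_reports  shifted
0     Data                   192      196
1      Eng                    83       87
2  Finance                   197      201
3       HR                   157      161
4    Legal                    48       52
5      Ops                   164      168
6    Sales                   185      189

201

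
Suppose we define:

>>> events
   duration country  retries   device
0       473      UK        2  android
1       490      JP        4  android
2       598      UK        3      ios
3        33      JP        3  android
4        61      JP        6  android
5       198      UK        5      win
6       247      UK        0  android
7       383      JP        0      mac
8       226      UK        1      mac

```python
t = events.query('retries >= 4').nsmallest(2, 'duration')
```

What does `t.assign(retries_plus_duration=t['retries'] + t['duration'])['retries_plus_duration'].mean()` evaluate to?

135.0

filter rows where retries >= 4:
   duration country  retries   device
1       490      JP        4  android
4        61      JP        6  android
5       198      UK        5      win
take 2 rows with smallest duration:
   duration country  retries   device
4        61      JP        6  android
5       198      UK        5      win
add column retries_plus_duration = t['retries'] + t['duration']:
   duration country  retries   device  retries_plus_duration
4        61      JP        6  android                     67
5       198      UK        5      win                    203
mean of column 'retries_plus_duration' → 135.0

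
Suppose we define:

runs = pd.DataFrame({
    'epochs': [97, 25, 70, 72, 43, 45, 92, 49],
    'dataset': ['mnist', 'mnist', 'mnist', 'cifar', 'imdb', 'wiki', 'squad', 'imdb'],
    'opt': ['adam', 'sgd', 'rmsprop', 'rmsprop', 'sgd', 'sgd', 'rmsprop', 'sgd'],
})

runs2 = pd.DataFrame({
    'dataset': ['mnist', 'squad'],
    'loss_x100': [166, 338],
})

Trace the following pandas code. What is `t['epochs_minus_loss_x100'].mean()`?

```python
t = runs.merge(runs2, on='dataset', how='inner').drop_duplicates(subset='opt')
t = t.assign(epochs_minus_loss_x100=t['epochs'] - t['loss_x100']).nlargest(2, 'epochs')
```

merge on 'dataset' (how='inner') → 4 rows:
   epochs dataset      opt  loss_x100
0      97   mnist     adam        166
1      25   mnist      sgd        166
2      70   mnist  rmsprop        166
3      92   squad  rmsprop        338
drop duplicate opt (keep=first):
   epochs dataset      opt  loss_x100
0      97   mnist     adam        166
1      25   mnist      sgd        166
2      70   mnist  rmsprop        166
add column epochs_minus_loss_x100 = t['epochs'] - t['loss_x100']:
   epochs dataset      opt  loss_x100  epochs_minus_loss_x100
0      97   mnist     adam        166                     -69
1      25   mnist      sgd        166                    -141
2      70   mnist  rmsprop        166                     -96
take 2 rows with largest epochs:
   epochs dataset      opt  loss_x100  epochs_minus_loss_x100
0      97   mnist     adam        166                     -69
2      70   mnist  rmsprop        166                     -96
Hence -82.5.

-82.5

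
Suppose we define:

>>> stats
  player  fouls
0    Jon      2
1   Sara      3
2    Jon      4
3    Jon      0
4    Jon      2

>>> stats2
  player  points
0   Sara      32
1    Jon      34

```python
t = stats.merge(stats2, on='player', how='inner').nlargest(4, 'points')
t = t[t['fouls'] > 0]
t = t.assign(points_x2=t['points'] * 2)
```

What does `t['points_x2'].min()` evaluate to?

68

merge on 'player' (how='inner') → 5 rows:
  player  fouls  points
0    Jon      2      34
1   Sara      3      32
2    Jon      4      34
3    Jon      0      34
4    Jon      2      34
take 4 rows with largest points:
  player  fouls  points
0    Jon      2      34
2    Jon      4      34
3    Jon      0      34
4    Jon      2      34
filter rows where fouls > 0:
  player  fouls  points
0    Jon      2      34
2    Jon      4      34
4    Jon      2      34
add column points_x2 = t['points'] * 2:
  player  fouls  points  points_x2
0    Jon      2      34         68
2    Jon      4      34         68
4    Jon      2      34         68
min of column 'points_x2' → 68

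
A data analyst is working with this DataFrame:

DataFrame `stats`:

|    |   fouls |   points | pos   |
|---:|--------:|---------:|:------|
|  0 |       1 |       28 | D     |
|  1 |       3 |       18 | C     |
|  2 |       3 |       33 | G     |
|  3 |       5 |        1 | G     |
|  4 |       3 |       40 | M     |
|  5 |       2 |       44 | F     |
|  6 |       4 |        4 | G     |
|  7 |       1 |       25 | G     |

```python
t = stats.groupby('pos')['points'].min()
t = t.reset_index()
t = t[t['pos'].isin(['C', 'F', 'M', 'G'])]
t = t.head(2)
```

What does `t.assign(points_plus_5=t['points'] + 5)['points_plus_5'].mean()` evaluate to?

36.0

group by pos, min of points:
pos
C    18
D    28
F    44
G     1
M    40
Name: points, dtype: int64
reset_index():
  pos  points
0   C      18
1   D      28
2   F      44
3   G       1
4   M      40
filter rows where pos in ['C', 'F', 'M', 'G']:
  pos  points
0   C      18
2   F      44
3   G       1
4   M      40
take first 2 rows:
  pos  points
0   C      18
2   F      44
add column points_plus_5 = t['points'] + 5:
  pos  points  points_plus_5
0   C      18             23
2   F      44             49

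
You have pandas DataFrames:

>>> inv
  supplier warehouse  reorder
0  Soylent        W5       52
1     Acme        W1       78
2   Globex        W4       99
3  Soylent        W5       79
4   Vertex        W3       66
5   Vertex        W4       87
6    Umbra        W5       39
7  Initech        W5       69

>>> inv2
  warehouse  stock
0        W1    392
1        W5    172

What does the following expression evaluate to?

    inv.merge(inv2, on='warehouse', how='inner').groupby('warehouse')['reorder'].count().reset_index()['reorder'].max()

4

merge on 'warehouse' (how='inner') → 5 rows:
  supplier warehouse  reorder  stock
0  Soylent        W5       52    172
1     Acme        W1       78    392
2  Soylent        W5       79    172
3    Umbra        W5       39    172
4  Initech        W5       69    172
group by warehouse, count of reorder:
warehouse
W1    1
W5    4
Name: reorder, dtype: int64
reset_index():
  warehouse  reorder
0        W1        1
1        W5        4
Then the max of column 'reorder': 4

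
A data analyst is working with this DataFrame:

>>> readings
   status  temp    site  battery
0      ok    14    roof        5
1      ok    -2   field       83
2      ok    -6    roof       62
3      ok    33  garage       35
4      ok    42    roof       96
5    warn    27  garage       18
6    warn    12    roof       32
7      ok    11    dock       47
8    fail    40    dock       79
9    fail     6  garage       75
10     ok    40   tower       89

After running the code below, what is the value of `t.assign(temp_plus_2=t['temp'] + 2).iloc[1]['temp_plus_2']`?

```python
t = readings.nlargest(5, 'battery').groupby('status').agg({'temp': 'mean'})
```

take 5 rows with largest battery:
   status  temp    site  battery
4      ok    42    roof       96
10     ok    40   tower       89
1      ok    -2   field       83
8    fail    40    dock       79
9    fail     6  garage       75
group by status, mean of temp:
             temp
status           
fail    23.000000
ok      26.666667
add column temp_plus_2 = t['temp'] + 2:
             temp  temp_plus_2
status                        
fail    23.000000    25.000000
ok      26.666667    28.666667
Taking the value at position 1, column 'temp_plus_2' gives 28.6666666667.

28.6666666667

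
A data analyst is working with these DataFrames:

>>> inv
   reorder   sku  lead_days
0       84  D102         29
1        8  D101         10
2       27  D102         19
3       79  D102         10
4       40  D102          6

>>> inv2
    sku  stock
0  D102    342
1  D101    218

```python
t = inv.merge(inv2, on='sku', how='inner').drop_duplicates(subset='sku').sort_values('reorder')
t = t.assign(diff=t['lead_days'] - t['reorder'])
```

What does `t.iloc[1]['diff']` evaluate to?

-55

merge on 'sku' (how='inner') → 5 rows:
   reorder   sku  lead_days  stock
0       84  D102         29    342
1        8  D101         10    218
2       27  D102         19    342
3       79  D102         10    342
4       40  D102          6    342
drop duplicate sku (keep=first):
   reorder   sku  lead_days  stock
0       84  D102         29    342
1        8  D101         10    218
sort by reorder:
   reorder   sku  lead_days  stock
1        8  D101         10    218
0       84  D102         29    342
add column diff = t['lead_days'] - t['reorder']:
   reorder   sku  lead_days  stock  diff
1        8  D101         10    218     2
0       84  D102         29    342   -55
value at position 1, column 'diff' → -55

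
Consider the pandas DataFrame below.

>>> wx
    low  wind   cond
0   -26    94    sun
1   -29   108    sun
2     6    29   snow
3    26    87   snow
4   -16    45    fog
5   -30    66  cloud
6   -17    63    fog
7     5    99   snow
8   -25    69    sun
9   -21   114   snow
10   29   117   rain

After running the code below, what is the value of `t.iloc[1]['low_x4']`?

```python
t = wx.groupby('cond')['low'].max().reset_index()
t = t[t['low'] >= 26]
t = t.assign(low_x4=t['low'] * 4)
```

group by cond, max of low:
cond
cloud   -30
fog     -16
rain     29
snow     26
sun     -25
Name: low, dtype: int64
reset_index():
    cond  low
0  cloud  -30
1    fog  -16
2   rain   29
3   snow   26
4    sun  -25
filter rows where low >= 26:
   cond  low
2  rain   29
3  snow   26
add column low_x4 = t['low'] * 4:
   cond  low  low_x4
2  rain   29     116
3  snow   26     104
Taking the value at position 1, column 'low_x4' gives 104.

104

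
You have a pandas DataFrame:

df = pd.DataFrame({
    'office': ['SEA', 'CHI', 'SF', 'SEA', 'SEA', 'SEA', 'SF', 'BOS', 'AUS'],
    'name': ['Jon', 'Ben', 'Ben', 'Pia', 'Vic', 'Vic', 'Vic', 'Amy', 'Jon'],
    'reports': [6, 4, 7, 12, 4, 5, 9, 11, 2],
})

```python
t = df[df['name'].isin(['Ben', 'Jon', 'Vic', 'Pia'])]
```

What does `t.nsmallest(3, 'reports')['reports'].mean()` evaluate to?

3.33333333333

filter rows where name in ['Ben', 'Jon', 'Vic', 'Pia']:
  office name  reports
0    SEA  Jon        6
1    CHI  Ben        4
2     SF  Ben        7
3    SEA  Pia       12
4    SEA  Vic        4
5    SEA  Vic        5
6     SF  Vic        9
8    AUS  Jon        2
take 3 rows with smallest reports:
  office name  reports
8    AUS  Jon        2
1    CHI  Ben        4
4    SEA  Vic        4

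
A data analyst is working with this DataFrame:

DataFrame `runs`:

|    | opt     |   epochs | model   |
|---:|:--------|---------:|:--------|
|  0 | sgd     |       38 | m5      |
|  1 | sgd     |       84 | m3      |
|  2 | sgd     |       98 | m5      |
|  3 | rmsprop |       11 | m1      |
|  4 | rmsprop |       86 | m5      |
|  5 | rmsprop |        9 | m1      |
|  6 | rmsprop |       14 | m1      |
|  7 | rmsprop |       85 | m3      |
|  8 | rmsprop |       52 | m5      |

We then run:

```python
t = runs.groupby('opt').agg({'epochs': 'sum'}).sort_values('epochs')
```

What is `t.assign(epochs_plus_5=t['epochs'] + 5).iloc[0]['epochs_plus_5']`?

group by opt, sum of epochs:
         epochs
opt            
rmsprop     257
sgd         220
sort by epochs:
         epochs
opt            
sgd         220
rmsprop     257
add column epochs_plus_5 = t['epochs'] + 5:
         epochs  epochs_plus_5
opt                           
sgd         220            225
rmsprop     257            262
Then the value at position 0, column 'epochs_plus_5': 225

225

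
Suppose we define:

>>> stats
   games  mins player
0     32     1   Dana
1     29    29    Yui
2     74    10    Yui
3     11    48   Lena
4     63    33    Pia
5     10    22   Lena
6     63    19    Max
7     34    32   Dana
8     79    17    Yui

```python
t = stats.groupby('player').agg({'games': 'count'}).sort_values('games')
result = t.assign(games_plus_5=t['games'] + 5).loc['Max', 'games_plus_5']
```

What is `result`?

group by player, count of games:
        games
player       
Dana        2
Lena        2
Max         1
Pia         1
Yui         3
sort by games:
        games
player       
Max         1
Pia         1
Dana        2
Lena        2
Yui         3
add column games_plus_5 = t['games'] + 5:
        games  games_plus_5
player                     
Max         1             6
Pia         1             6
Dana        2             7
Lena        2             7
Yui         3             8

6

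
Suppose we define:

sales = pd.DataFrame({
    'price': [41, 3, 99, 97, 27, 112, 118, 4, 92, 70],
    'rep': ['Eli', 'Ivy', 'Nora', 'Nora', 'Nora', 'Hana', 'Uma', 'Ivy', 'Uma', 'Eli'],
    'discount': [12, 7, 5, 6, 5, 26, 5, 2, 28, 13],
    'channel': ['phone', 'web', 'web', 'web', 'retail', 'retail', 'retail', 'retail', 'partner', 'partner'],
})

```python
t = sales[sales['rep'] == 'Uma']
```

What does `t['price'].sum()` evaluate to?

filter rows where rep == 'Uma':
   price  rep  discount  channel
6    118  Uma         5   retail
8     92  Uma        28  partner
Reading off the sum of column 'price', we get 210.

210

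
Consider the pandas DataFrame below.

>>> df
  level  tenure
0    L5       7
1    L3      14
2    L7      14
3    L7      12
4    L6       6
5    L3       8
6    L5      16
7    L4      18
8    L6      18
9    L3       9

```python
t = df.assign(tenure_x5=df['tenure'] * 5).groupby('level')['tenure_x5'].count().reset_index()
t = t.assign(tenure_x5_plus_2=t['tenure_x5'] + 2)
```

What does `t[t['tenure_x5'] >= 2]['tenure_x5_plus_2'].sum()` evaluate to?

17

add column tenure_x5 = df['tenure'] * 5:
  level  tenure  tenure_x5
0    L5       7         35
1    L3      14         70
2    L7      14         70
3    L7      12         60
4    L6       6         30
5    L3       8         40
6    L5      16         80
7    L4      18         90
8    L6      18         90
9    L3       9         45
group by level, count of tenure_x5:
level
L3    3
L4    1
L5    2
L6    2
L7    2
Name: tenure_x5, dtype: int64
reset_index():
  level  tenure_x5
0    L3          3
1    L4          1
2    L5          2
3    L6          2
4    L7          2
add column tenure_x5_plus_2 = t['tenure_x5'] + 2:
  level  tenure_x5  tenure_x5_plus_2
0    L3          3                 5
1    L4          1                 3
2    L5          2                 4
3    L6          2                 4
4    L7          2                 4
filter rows where tenure_x5 >= 2:
  level  tenure_x5  tenure_x5_plus_2
0    L3          3                 5
2    L5          2                 4
3    L6          2                 4
4    L7          2                 4
The sum of column 'tenure_x5_plus_2' is 17.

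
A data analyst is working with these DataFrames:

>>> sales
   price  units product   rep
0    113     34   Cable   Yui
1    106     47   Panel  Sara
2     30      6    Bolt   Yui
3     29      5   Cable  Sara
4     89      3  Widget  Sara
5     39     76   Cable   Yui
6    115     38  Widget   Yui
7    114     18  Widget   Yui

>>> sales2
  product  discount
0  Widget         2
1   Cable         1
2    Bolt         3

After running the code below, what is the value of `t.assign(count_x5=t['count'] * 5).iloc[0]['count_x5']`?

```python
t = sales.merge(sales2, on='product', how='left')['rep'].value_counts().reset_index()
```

25

merge on 'product' (how='left') → 8 rows:
   price  units product   rep  discount
0    113     34   Cable   Yui       1.0
1    106     47   Panel  Sara       NaN
2     30      6    Bolt   Yui       3.0
3     29      5   Cable  Sara       1.0
4     89      3  Widget  Sara       2.0
5     39     76   Cable   Yui       1.0
6    115     38  Widget   Yui       2.0
7    114     18  Widget   Yui       2.0
value_counts of rep:
rep
Yui     5
Sara    3
Name: count, dtype: int64
reset_index():
    rep  count
0   Yui      5
1  Sara      3
add column count_x5 = t['count'] * 5:
    rep  count  count_x5
0   Yui      5        25
1  Sara      3        15
Hence 25.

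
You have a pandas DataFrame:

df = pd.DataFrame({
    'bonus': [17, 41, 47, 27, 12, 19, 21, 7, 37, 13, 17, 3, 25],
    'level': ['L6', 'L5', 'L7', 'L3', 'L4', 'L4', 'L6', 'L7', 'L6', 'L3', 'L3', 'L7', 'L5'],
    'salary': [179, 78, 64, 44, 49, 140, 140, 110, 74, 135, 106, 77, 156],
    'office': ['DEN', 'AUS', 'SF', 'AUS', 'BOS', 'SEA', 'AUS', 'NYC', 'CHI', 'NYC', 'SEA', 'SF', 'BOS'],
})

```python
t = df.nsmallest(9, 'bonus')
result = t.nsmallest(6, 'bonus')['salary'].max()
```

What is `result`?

179

take 9 rows with smallest bonus:
    bonus level  salary office
11      3    L7      77     SF
7       7    L7     110    NYC
4      12    L4      49    BOS
9      13    L3     135    NYC
0      17    L6     179    DEN
10     17    L3     106    SEA
5      19    L4     140    SEA
6      21    L6     140    AUS
12     25    L5     156    BOS
take 6 rows with smallest bonus:
    bonus level  salary office
11      3    L7      77     SF
7       7    L7     110    NYC
4      12    L4      49    BOS
9      13    L3     135    NYC
0      17    L6     179    DEN
10     17    L3     106    SEA
Then the max of column 'salary': 179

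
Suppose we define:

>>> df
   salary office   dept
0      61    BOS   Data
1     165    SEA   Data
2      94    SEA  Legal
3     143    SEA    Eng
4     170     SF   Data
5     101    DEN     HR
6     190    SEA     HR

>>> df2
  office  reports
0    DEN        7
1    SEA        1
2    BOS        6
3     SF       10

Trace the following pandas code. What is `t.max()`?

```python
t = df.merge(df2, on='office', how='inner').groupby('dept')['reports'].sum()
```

merge on 'office' (how='inner') → 7 rows:
   salary office   dept  reports
0      61    BOS   Data        6
1     165    SEA   Data        1
2      94    SEA  Legal        1
3     143    SEA    Eng        1
4     170     SF   Data       10
5     101    DEN     HR        7
6     190    SEA     HR        1
group by dept, sum of reports:
dept
Data     17
Eng       1
HR        8
Legal     1
Name: reports, dtype: int64

17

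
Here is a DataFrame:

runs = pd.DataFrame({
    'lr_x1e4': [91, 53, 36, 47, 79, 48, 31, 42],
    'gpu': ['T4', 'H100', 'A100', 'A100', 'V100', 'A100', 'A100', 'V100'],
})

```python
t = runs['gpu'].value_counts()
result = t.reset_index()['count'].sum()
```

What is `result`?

value_counts of gpu:
gpu
A100    4
V100    2
T4      1
H100    1
Name: count, dtype: int64
reset_index():
    gpu  count
0  A100      4
1  V100      2
2    T4      1
3  H100      1
Taking the sum of column 'count' gives 8.

8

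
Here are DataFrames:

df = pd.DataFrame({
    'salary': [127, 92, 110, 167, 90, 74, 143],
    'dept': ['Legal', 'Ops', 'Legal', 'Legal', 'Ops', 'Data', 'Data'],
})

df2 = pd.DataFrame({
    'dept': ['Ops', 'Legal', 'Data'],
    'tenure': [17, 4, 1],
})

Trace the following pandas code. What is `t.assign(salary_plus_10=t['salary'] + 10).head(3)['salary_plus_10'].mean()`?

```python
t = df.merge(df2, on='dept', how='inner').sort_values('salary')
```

merge on 'dept' (how='inner') → 7 rows:
   salary   dept  tenure
0     127  Legal       4
1      92    Ops      17
2     110  Legal       4
3     167  Legal       4
4      90    Ops      17
5      74   Data       1
6     143   Data       1
sort by salary:
   salary   dept  tenure
5      74   Data       1
4      90    Ops      17
1      92    Ops      17
2     110  Legal       4
0     127  Legal       4
6     143   Data       1
3     167  Legal       4
add column salary_plus_10 = t['salary'] + 10:
   salary   dept  tenure  salary_plus_10
5      74   Data       1              84
4      90    Ops      17             100
1      92    Ops      17             102
2     110  Legal       4             120
0     127  Legal       4             137
6     143   Data       1             153
3     167  Legal       4             177
take first 3 rows:
   salary  dept  tenure  salary_plus_10
5      74  Data       1              84
4      90   Ops      17             100
1      92   Ops      17             102
Taking the mean of column 'salary_plus_10' gives 95.3333333333.

95.3333333333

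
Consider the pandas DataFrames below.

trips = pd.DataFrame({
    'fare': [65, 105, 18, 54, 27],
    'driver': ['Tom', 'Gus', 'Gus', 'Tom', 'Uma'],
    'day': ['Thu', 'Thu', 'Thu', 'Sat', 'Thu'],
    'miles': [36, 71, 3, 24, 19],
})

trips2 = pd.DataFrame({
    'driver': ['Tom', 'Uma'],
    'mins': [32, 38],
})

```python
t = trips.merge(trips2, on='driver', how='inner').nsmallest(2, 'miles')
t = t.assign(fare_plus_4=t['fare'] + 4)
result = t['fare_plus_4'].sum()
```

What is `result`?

merge on 'driver' (how='inner') → 3 rows:
   fare driver  day  miles  mins
0    65    Tom  Thu     36    32
1    54    Tom  Sat     24    32
2    27    Uma  Thu     19    38
take 2 rows with smallest miles:
   fare driver  day  miles  mins
2    27    Uma  Thu     19    38
1    54    Tom  Sat     24    32
add column fare_plus_4 = t['fare'] + 4:
   fare driver  day  miles  mins  fare_plus_4
2    27    Uma  Thu     19    38           31
1    54    Tom  Sat     24    32           58
Taking the sum of column 'fare_plus_4' gives 89.

89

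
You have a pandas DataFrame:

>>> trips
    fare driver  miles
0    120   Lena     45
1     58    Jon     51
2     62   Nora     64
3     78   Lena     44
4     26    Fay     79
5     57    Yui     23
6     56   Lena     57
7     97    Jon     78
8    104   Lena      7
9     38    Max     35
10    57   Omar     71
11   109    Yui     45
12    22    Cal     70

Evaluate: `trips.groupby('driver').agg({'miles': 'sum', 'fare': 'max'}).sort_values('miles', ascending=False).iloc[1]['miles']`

129

group by driver: sum(miles), max(fare):
        miles  fare
driver             
Cal        70    22
Fay        79    26
Jon       129    97
Lena      153   120
Max        35    38
Nora       64    62
Omar       71    57
Yui        68   109
sort by miles descending:
        miles  fare
driver             
Lena      153   120
Jon       129    97
Fay        79    26
Omar       71    57
Cal        70    22
Yui        68   109
Nora       64    62
Max        35    38
Taking the value at position 1, column 'miles' gives 129.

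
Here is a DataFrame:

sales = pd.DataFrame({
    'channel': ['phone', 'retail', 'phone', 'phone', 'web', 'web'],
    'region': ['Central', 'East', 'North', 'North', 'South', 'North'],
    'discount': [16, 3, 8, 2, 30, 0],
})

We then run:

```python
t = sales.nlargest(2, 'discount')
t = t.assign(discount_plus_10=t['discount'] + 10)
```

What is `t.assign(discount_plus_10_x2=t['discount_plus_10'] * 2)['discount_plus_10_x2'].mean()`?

66.0

take 2 rows with largest discount:
  channel   region  discount
4     web    South        30
0   phone  Central        16
add column discount_plus_10 = t['discount'] + 10:
  channel   region  discount  discount_plus_10
4     web    South        30                40
0   phone  Central        16                26
add column discount_plus_10_x2 = t['discount_plus_10'] * 2:
  channel   region  discount  discount_plus_10  discount_plus_10_x2
4     web    South        30                40                   80
0   phone  Central        16                26                   52
Finally, mean of column 'discount_plus_10_x2' = 66.0.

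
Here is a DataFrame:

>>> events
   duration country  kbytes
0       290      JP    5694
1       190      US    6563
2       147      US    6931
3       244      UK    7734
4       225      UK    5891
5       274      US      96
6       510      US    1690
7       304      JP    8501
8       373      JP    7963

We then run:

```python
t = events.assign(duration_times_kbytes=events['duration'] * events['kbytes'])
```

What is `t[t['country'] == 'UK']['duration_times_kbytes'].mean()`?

1606285.5

add column duration_times_kbytes = events['duration'] * events['kbytes']:
   duration country  kbytes  duration_times_kbytes
0       290      JP    5694                1651260
1       190      US    6563                1246970
2       147      US    6931                1018857
3       244      UK    7734                1887096
4       225      UK    5891                1325475
5       274      US      96                  26304
6       510      US    1690                 861900
7       304      JP    8501                2584304
8       373      JP    7963                2970199
filter rows where country == 'UK':
   duration country  kbytes  duration_times_kbytes
3       244      UK    7734                1887096
4       225      UK    5891                1325475
Reading off the mean of column 'duration_times_kbytes', we get 1606285.5.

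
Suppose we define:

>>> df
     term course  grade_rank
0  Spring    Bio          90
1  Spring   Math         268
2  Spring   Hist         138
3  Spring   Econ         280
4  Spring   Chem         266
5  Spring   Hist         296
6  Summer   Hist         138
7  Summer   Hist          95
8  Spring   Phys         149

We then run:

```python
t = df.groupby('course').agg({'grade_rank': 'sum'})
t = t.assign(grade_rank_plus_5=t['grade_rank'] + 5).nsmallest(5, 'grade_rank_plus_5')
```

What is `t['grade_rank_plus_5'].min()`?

group by course, sum of grade_rank:
        grade_rank
course            
Bio             90
Chem           266
Econ           280
Hist           667
Math           268
Phys           149
add column grade_rank_plus_5 = t['grade_rank'] + 5:
        grade_rank  grade_rank_plus_5
course                               
Bio             90                 95
Chem           266                271
Econ           280                285
Hist           667                672
Math           268                273
Phys           149                154
take 5 rows with smallest grade_rank_plus_5:
        grade_rank  grade_rank_plus_5
course                               
Bio             90                 95
Phys           149                154
Chem           266                271
Math           268                273
Econ           280                285
Finally, min of column 'grade_rank_plus_5' = 95.

95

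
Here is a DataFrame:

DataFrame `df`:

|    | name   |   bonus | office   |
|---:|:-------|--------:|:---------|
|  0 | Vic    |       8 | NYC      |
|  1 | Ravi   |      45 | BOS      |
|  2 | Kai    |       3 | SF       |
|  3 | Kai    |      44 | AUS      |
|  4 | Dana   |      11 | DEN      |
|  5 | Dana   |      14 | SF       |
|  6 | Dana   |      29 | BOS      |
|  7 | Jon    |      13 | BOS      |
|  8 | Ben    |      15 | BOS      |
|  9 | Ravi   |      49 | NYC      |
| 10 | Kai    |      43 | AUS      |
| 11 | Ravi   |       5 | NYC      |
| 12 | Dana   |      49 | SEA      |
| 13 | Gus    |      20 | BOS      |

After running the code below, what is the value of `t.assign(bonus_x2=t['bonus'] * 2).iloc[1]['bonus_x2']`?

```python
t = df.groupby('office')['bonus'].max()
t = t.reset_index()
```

90

group by office, max of bonus:
office
AUS    44
BOS    45
DEN    11
NYC    49
SEA    49
SF     14
Name: bonus, dtype: int64
reset_index():
  office  bonus
0    AUS     44
1    BOS     45
2    DEN     11
3    NYC     49
4    SEA     49
5     SF     14
add column bonus_x2 = t['bonus'] * 2:
  office  bonus  bonus_x2
0    AUS     44        88
1    BOS     45        90
2    DEN     11        22
3    NYC     49        98
4    SEA     49        98
5     SF     14        28
Reading off the value at position 1, column 'bonus_x2', we get 90.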